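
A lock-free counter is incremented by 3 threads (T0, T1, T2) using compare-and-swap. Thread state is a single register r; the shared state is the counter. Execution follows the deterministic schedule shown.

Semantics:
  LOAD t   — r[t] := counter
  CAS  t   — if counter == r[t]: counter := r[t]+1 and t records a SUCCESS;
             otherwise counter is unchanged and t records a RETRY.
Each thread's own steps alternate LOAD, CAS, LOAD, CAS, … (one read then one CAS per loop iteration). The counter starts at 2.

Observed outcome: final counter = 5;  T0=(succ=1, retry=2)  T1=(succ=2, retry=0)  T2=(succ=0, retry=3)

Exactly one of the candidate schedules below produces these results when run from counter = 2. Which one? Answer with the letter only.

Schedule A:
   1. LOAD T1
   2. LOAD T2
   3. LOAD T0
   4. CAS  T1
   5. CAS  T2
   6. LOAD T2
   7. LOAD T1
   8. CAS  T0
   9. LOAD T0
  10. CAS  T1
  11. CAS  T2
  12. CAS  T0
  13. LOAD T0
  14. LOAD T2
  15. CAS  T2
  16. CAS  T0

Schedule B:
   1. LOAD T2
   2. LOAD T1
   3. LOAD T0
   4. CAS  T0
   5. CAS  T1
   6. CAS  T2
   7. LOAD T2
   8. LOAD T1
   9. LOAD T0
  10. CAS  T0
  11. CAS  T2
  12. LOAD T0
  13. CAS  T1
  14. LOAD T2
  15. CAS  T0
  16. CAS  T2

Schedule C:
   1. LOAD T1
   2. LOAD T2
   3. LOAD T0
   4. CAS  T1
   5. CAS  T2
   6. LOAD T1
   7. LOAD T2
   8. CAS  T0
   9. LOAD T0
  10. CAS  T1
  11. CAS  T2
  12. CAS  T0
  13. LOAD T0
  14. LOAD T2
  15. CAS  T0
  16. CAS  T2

Run C:
   1) LOAD T1:  M=2  r_T1=2
   2) LOAD T2:  M=2  r_T2=2
   3) LOAD T0:  M=2  r_T0=2
   4) CAS  T1:  M=3  r_T1=2 ✓
   5) CAS  T2:  M=3  r_T2=2 ✗
   6) LOAD T1:  M=3  r_T1=3
   7) LOAD T2:  M=3  r_T2=3
   8) CAS  T0:  M=3  r_T0=2 ✗
   9) LOAD T0:  M=3  r_T0=3
  10) CAS  T1:  M=4  r_T1=3 ✓
  11) CAS  T2:  M=4  r_T2=3 ✗
  12) CAS  T0:  M=4  r_T0=3 ✗
  13) LOAD T0:  M=4  r_T0=4
  14) LOAD T2:  M=4  r_T2=4
  15) CAS  T0:  M=5  r_T0=4 ✓
  16) CAS  T2:  M=5  r_T2=4 ✗

C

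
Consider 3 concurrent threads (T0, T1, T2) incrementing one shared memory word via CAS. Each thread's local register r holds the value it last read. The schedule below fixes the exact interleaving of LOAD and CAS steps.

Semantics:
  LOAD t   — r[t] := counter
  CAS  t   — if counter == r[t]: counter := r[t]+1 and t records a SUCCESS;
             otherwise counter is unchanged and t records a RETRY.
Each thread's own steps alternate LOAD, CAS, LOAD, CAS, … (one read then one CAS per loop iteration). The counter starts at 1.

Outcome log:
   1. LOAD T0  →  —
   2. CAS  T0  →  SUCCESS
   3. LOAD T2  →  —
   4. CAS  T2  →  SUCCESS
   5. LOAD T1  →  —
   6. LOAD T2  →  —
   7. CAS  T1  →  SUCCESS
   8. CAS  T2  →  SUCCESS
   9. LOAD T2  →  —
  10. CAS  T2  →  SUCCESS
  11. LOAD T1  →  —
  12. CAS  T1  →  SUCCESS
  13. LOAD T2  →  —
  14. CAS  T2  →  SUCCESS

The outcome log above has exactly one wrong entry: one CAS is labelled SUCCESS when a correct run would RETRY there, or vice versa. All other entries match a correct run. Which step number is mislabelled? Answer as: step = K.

step = 8

Re-executing:
1. LOAD T0 → mem=1 r[T0]=1 [LOAD]
2. CAS T0 → mem=2 r[T0]=1 [OK]
3. LOAD T2 → mem=2 r[T2]=2 [LOAD]
4. CAS T2 → mem=3 r[T2]=2 [OK]
5. LOAD T1 → mem=3 r[T1]=3 [LOAD]
6. LOAD T2 → mem=3 r[T2]=3 [LOAD]
7. CAS T1 → mem=4 r[T1]=3 [OK]
8. CAS T2 → mem=4 r[T2]=3 [RETRY]
9. LOAD T2 → mem=4 r[T2]=4 [LOAD]
10. CAS T2 → mem=5 r[T2]=4 [OK]
11. LOAD T1 → mem=5 r[T1]=5 [LOAD]
12. CAS T1 → mem=6 r[T1]=5 [OK]
13. LOAD T2 → mem=6 r[T2]=6 [LOAD]
14. CAS T2 → mem=7 r[T2]=6 [OK]
Flip is step 8.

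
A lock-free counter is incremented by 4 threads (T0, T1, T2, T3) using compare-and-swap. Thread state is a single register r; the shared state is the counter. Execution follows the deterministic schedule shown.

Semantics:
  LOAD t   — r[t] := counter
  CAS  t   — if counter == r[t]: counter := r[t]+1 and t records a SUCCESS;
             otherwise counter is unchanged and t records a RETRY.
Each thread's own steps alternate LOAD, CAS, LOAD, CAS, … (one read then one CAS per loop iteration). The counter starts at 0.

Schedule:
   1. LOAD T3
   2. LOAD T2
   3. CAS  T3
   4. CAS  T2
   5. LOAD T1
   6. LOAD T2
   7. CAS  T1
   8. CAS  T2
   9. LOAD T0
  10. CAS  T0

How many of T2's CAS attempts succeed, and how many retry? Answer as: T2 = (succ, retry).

step 1: T3 LOAD ⇒ load; ctr=0 reg=0
step 2: T2 LOAD ⇒ load; ctr=0 reg=0
step 3: T3 CAS ⇒ ok; ctr=1 reg=0
step 4: T2 CAS ⇒ retry; ctr=1 reg=0
step 5: T1 LOAD ⇒ load; ctr=1 reg=1
step 6: T2 LOAD ⇒ load; ctr=1 reg=1
step 7: T1 CAS ⇒ ok; ctr=2 reg=1
step 8: T2 CAS ⇒ retry; ctr=2 reg=1
step 9: T0 LOAD ⇒ load; ctr=2 reg=2
step 10: T0 CAS ⇒ ok; ctr=3 reg=2

T2 = (0, 2)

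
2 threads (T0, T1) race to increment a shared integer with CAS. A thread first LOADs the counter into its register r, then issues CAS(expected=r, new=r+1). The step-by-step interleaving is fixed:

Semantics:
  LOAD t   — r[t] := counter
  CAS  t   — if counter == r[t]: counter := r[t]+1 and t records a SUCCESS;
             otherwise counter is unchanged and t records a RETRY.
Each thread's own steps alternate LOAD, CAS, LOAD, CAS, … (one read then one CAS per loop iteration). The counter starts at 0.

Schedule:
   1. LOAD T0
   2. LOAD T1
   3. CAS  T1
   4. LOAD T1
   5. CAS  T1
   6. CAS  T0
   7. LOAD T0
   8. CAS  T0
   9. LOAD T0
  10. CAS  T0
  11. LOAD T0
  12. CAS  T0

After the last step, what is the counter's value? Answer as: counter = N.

counter = 5

#1 T0 reads 0
#2 T1 reads 0
#3 T1 CAS(0→1) writes; counter now 1
#4 T1 reads 1
#5 T1 CAS(1→2) writes; counter now 2
#6 T0 CAS(0→1) fails; counter now 2
#7 T0 reads 2
#8 T0 CAS(2→3) writes; counter now 3
#9 T0 reads 3
#10 T0 CAS(3→4) writes; counter now 4
#11 T0 reads 4
#12 T0 CAS(4→5) writes; counter now 5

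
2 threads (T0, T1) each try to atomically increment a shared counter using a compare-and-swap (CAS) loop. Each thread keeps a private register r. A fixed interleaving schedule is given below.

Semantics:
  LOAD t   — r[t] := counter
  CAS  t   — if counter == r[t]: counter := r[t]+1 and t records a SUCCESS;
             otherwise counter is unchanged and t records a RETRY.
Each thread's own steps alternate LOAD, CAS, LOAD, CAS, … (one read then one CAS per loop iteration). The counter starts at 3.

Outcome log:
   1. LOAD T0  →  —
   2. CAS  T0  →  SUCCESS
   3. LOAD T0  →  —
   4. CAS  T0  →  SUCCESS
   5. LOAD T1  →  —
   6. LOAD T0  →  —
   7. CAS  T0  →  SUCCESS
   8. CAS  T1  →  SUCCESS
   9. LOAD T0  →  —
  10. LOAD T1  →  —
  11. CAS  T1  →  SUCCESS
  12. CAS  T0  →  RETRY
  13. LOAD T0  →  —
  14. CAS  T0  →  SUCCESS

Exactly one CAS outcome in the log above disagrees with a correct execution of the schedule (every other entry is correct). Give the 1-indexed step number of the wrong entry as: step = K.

step = 8

Correct run:
step 1: T0 LOAD ⇒ load; ctr=3 reg=3
step 2: T0 CAS ⇒ ok; ctr=4 reg=3
step 3: T0 LOAD ⇒ load; ctr=4 reg=4
step 4: T0 CAS ⇒ ok; ctr=5 reg=4
step 5: T1 LOAD ⇒ load; ctr=5 reg=5
step 6: T0 LOAD ⇒ load; ctr=5 reg=5
step 7: T0 CAS ⇒ ok; ctr=6 reg=5
step 8: T1 CAS ⇒ retry; ctr=6 reg=5
step 9: T0 LOAD ⇒ load; ctr=6 reg=6
step 10: T1 LOAD ⇒ load; ctr=6 reg=6
step 11: T1 CAS ⇒ ok; ctr=7 reg=6
step 12: T0 CAS ⇒ retry; ctr=7 reg=6
step 13: T0 LOAD ⇒ load; ctr=7 reg=7
step 14: T0 CAS ⇒ ok; ctr=8 reg=7
Flip is step 8.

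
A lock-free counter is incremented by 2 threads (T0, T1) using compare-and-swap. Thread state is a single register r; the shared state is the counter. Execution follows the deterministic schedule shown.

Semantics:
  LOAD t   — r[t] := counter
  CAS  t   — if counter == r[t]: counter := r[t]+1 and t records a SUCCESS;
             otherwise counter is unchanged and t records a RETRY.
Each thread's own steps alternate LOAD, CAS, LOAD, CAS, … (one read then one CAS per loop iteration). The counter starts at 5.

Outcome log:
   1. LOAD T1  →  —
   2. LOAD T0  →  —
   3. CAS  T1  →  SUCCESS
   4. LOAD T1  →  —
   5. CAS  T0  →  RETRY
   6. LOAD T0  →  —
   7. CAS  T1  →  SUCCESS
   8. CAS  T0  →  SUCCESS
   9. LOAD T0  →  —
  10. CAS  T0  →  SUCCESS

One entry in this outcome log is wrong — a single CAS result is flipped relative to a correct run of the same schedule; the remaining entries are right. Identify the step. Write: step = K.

step = 8

Correct run:
1. LOAD T1 → mem=5 r[T1]=5 [LOAD]
2. LOAD T0 → mem=5 r[T0]=5 [LOAD]
3. CAS T1 → mem=6 r[T1]=5 [OK]
4. LOAD T1 → mem=6 r[T1]=6 [LOAD]
5. CAS T0 → mem=6 r[T0]=5 [RETRY]
6. LOAD T0 → mem=6 r[T0]=6 [LOAD]
7. CAS T1 → mem=7 r[T1]=6 [OK]
8. CAS T0 → mem=7 r[T0]=6 [RETRY]
9. LOAD T0 → mem=7 r[T0]=7 [LOAD]
10. CAS T0 → mem=8 r[T0]=7 [OK]
Log disagrees first at step 8.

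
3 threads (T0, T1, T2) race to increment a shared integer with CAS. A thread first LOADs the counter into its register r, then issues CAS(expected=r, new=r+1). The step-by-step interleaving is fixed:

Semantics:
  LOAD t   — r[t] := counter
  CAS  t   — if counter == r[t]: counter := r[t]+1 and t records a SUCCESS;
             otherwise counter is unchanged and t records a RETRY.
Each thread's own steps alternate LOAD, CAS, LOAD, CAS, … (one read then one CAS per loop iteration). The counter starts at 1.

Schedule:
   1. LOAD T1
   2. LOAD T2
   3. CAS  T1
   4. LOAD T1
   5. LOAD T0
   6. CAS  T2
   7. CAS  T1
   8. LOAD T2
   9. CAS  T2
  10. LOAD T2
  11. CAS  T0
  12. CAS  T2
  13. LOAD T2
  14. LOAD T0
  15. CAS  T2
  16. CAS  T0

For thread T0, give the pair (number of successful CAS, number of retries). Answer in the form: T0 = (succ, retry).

   1) LOAD T1:  M=1  r_T1=1
   2) LOAD T2:  M=1  r_T2=1
   3) CAS  T1:  M=2  r_T1=1 ✓
   4) LOAD T1:  M=2  r_T1=2
   5) LOAD T0:  M=2  r_T0=2
   6) CAS  T2:  M=2  r_T2=1 ✗
   7) CAS  T1:  M=3  r_T1=2 ✓
   8) LOAD T2:  M=3  r_T2=3
   9) CAS  T2:  M=4  r_T2=3 ✓
  10) LOAD T2:  M=4  r_T2=4
  11) CAS  T0:  M=4  r_T0=2 ✗
  12) CAS  T2:  M=5  r_T2=4 ✓
  13) LOAD T2:  M=5  r_T2=5
  14) LOAD T0:  M=5  r_T0=5
  15) CAS  T2:  M=6  r_T2=5 ✓
  16) CAS  T0:  M=6  r_T0=5 ✗

T0 = (0, 2)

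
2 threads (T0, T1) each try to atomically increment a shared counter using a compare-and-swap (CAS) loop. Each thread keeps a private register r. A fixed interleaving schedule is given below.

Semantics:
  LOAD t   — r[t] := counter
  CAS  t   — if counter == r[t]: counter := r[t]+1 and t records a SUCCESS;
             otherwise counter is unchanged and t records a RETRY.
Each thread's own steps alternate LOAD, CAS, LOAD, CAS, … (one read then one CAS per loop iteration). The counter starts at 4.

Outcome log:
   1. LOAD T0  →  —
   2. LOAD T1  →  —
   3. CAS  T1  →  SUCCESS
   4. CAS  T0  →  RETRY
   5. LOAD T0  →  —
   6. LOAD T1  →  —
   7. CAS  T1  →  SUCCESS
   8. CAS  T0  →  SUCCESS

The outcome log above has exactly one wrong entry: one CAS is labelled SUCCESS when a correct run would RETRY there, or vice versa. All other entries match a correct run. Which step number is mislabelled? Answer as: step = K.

step = 8

Correct run:
[1] T0.load  rd  (counter 4, T0.r 4)
[2] T1.load  rd  (counter 4, T1.r 4)
[3] T1.cas  hit  (counter 5, T1.r 4)
[4] T0.cas  miss  (counter 5, T0.r 4)
[5] T0.load  rd  (counter 5, T0.r 5)
[6] T1.load  rd  (counter 5, T1.r 5)
[7] T1.cas  hit  (counter 6, T1.r 5)
[8] T0.cas  miss  (counter 6, T0.r 5)
Mismatch at 8.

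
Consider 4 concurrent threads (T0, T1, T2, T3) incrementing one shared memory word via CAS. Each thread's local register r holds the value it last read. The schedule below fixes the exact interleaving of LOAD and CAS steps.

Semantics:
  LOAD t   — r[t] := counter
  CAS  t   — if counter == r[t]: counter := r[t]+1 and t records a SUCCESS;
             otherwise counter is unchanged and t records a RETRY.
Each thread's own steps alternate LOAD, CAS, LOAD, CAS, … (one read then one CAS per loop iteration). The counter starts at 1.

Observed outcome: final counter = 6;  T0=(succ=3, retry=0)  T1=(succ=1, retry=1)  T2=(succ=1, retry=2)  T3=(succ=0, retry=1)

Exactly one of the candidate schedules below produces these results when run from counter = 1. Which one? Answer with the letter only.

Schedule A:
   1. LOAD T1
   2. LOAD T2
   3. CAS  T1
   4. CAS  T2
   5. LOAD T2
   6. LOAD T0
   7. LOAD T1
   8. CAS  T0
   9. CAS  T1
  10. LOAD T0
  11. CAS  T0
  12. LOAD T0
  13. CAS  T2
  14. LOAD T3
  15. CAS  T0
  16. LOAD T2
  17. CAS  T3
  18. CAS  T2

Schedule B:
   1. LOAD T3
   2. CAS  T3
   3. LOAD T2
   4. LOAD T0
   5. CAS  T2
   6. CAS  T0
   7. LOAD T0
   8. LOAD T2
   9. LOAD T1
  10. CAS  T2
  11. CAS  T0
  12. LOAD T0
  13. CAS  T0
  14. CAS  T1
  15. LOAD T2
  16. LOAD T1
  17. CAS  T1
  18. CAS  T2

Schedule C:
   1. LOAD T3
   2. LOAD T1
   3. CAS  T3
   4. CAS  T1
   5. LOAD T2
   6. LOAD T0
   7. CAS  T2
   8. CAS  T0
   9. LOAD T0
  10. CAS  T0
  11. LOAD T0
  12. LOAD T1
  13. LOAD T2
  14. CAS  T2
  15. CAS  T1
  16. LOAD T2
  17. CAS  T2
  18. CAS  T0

Tracing schedule A:
#1 T1 reads 1
#2 T2 reads 1
#3 T1 CAS(1→2) writes; counter now 2
#4 T2 CAS(1→2) fails; counter now 2
#5 T2 reads 2
#6 T0 reads 2
#7 T1 reads 2
#8 T0 CAS(2→3) writes; counter now 3
#9 T1 CAS(2→3) fails; counter now 3
#10 T0 reads 3
#11 T0 CAS(3→4) writes; counter now 4
#12 T0 reads 4
#13 T2 CAS(2→3) fails; counter now 4
#14 T3 reads 4
#15 T0 CAS(4→5) writes; counter now 5
#16 T2 reads 5
#17 T3 CAS(4→5) fails; counter now 5
#18 T2 CAS(5→6) writes; counter now 6

A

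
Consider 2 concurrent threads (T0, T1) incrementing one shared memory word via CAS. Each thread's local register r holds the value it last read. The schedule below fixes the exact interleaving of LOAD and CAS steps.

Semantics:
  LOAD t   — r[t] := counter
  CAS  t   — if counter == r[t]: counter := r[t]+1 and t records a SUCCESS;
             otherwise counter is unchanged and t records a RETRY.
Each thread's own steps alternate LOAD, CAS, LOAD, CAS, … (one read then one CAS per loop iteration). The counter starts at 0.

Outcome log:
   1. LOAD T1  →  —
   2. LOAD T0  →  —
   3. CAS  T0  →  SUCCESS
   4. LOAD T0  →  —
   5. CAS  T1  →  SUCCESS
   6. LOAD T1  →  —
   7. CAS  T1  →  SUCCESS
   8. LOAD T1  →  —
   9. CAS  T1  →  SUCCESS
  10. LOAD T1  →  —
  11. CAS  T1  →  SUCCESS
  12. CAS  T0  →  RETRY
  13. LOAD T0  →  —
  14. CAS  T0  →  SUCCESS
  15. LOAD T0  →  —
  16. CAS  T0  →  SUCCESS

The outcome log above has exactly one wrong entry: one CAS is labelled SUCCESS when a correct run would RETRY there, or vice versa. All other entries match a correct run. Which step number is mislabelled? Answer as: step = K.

Re-executing:
[1] T1.load  rd  (counter 0, T1.r 0)
[2] T0.load  rd  (counter 0, T0.r 0)
[3] T0.cas  hit  (counter 1, T0.r 0)
[4] T0.load  rd  (counter 1, T0.r 1)
[5] T1.cas  miss  (counter 1, T1.r 0)
[6] T1.load  rd  (counter 1, T1.r 1)
[7] T1.cas  hit  (counter 2, T1.r 1)
[8] T1.load  rd  (counter 2, T1.r 2)
[9] T1.cas  hit  (counter 3, T1.r 2)
[10] T1.load  rd  (counter 3, T1.r 3)
[11] T1.cas  hit  (counter 4, T1.r 3)
[12] T0.cas  miss  (counter 4, T0.r 1)
[13] T0.load  rd  (counter 4, T0.r 4)
[14] T0.cas  hit  (counter 5, T0.r 4)
[15] T0.load  rd  (counter 5, T0.r 5)
[16] T0.cas  hit  (counter 6, T0.r 5)
Mismatch at 5.

step = 5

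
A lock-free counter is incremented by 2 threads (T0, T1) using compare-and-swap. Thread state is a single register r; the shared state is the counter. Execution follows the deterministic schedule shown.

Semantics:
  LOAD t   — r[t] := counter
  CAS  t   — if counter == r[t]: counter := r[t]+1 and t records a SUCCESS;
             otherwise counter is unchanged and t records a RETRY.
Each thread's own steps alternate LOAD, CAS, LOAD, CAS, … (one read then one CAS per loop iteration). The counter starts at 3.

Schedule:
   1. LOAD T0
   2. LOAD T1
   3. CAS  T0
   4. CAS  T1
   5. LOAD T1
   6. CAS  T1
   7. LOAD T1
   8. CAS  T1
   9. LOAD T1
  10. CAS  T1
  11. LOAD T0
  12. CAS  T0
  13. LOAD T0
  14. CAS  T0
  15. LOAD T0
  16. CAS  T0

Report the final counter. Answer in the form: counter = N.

[1] T0.load  rd  (counter 3, T0.r 3)
[2] T1.load  rd  (counter 3, T1.r 3)
[3] T0.cas  hit  (counter 4, T0.r 3)
[4] T1.cas  miss  (counter 4, T1.r 3)
[5] T1.load  rd  (counter 4, T1.r 4)
[6] T1.cas  hit  (counter 5, T1.r 4)
[7] T1.load  rd  (counter 5, T1.r 5)
[8] T1.cas  hit  (counter 6, T1.r 5)
[9] T1.load  rd  (counter 6, T1.r 6)
[10] T1.cas  hit  (counter 7, T1.r 6)
[11] T0.load  rd  (counter 7, T0.r 7)
[12] T0.cas  hit  (counter 8, T0.r 7)
[13] T0.load  rd  (counter 8, T0.r 8)
[14] T0.cas  hit  (counter 9, T0.r 8)
[15] T0.load  rd  (counter 9, T0.r 9)
[16] T0.cas  hit  (counter 10, T0.r 9)

counter = 10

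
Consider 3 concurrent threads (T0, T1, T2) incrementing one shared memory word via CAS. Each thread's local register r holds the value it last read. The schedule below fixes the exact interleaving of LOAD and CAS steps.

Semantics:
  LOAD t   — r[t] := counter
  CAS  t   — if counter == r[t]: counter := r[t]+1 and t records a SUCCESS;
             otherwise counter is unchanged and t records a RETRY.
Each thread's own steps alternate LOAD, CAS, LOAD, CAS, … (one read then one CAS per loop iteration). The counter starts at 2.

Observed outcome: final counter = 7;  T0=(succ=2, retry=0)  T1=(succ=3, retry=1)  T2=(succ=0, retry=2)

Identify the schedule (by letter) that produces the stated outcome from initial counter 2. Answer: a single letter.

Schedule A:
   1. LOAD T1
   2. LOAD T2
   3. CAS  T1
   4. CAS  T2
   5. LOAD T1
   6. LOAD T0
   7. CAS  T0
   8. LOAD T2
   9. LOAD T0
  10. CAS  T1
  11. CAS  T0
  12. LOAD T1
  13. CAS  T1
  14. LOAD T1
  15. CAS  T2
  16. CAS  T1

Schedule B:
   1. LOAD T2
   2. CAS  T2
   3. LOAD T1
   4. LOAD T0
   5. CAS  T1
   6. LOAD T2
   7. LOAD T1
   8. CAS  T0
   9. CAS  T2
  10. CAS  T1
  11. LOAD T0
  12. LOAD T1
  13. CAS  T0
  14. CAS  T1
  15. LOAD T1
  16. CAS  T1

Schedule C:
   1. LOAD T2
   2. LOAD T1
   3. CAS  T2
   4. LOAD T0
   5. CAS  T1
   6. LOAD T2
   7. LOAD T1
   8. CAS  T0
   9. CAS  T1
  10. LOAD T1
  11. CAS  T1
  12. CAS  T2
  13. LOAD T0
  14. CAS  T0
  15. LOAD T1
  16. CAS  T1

A

Simulating candidate A:
   1) LOAD T1:  M=2  r_T1=2
   2) LOAD T2:  M=2  r_T2=2
   3) CAS  T1:  M=3  r_T1=2 ✓
   4) CAS  T2:  M=3  r_T2=2 ✗
   5) LOAD T1:  M=3  r_T1=3
   6) LOAD T0:  M=3  r_T0=3
   7) CAS  T0:  M=4  r_T0=3 ✓
   8) LOAD T2:  M=4  r_T2=4
   9) LOAD T0:  M=4  r_T0=4
  10) CAS  T1:  M=4  r_T1=3 ✗
  11) CAS  T0:  M=5  r_T0=4 ✓
  12) LOAD T1:  M=5  r_T1=5
  13) CAS  T1:  M=6  r_T1=5 ✓
  14) LOAD T1:  M=6  r_T1=6
  15) CAS  T2:  M=6  r_T2=4 ✗
  16) CAS  T1:  M=7  r_T1=6 ✓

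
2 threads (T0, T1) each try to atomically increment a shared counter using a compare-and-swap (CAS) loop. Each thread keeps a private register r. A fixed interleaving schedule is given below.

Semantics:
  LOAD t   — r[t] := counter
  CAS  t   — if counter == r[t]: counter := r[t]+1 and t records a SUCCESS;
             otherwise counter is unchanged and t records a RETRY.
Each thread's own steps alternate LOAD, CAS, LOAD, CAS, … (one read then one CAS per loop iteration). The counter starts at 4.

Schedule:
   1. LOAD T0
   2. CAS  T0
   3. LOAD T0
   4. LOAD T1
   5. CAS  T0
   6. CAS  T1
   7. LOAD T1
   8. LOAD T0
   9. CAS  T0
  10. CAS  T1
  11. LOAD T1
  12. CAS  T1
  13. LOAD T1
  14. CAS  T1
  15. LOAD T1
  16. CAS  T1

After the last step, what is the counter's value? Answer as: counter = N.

   1) LOAD T0:  M=4  r_T0=4
   2) CAS  T0:  M=5  r_T0=4 ✓
   3) LOAD T0:  M=5  r_T0=5
   4) LOAD T1:  M=5  r_T1=5
   5) CAS  T0:  M=6  r_T0=5 ✓
   6) CAS  T1:  M=6  r_T1=5 ✗
   7) LOAD T1:  M=6  r_T1=6
   8) LOAD T0:  M=6  r_T0=6
   9) CAS  T0:  M=7  r_T0=6 ✓
  10) CAS  T1:  M=7  r_T1=6 ✗
  11) LOAD T1:  M=7  r_T1=7
  12) CAS  T1:  M=8  r_T1=7 ✓
  13) LOAD T1:  M=8  r_T1=8
  14) CAS  T1:  M=9  r_T1=8 ✓
  15) LOAD T1:  M=9  r_T1=9
  16) CAS  T1:  M=10  r_T1=9 ✓

counter = 10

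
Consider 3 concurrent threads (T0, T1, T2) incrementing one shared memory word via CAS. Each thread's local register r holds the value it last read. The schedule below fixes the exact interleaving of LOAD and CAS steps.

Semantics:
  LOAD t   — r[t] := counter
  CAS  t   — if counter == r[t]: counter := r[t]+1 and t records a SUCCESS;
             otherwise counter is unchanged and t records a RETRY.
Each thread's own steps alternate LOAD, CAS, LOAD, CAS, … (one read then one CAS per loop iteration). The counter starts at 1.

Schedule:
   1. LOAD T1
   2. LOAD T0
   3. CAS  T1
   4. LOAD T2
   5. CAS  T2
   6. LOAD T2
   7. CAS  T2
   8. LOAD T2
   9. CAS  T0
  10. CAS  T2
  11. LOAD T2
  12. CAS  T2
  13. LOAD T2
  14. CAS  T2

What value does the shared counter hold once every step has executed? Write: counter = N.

T1 LOAD — after: cnt=1, r=1 — load
T0 LOAD — after: cnt=1, r=1 — load
T1 CAS — after: cnt=2, r=1 — ok
T2 LOAD — after: cnt=2, r=2 — load
T2 CAS — after: cnt=3, r=2 — ok
T2 LOAD — after: cnt=3, r=3 — load
T2 CAS — after: cnt=4, r=3 — ok
T2 LOAD — after: cnt=4, r=4 — load
T0 CAS — after: cnt=4, r=1 — retry
T2 CAS — after: cnt=5, r=4 — ok
T2 LOAD — after: cnt=5, r=5 — load
T2 CAS — after: cnt=6, r=5 — ok
T2 LOAD — after: cnt=6, r=6 — load
T2 CAS — after: cnt=7, r=6 — ok

counter = 7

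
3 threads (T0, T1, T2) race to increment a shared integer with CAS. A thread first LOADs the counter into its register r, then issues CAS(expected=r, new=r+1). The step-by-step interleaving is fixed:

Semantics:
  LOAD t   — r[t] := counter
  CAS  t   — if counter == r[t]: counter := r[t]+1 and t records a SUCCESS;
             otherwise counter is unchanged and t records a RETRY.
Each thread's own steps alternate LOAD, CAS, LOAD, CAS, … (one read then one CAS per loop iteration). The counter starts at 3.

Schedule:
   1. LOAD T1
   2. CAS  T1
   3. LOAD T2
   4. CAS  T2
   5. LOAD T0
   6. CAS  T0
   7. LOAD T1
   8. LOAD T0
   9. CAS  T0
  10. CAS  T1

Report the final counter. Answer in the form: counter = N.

   1) LOAD T1:  M=3  r_T1=3
   2) CAS  T1:  M=4  r_T1=3 ✓
   3) LOAD T2:  M=4  r_T2=4
   4) CAS  T2:  M=5  r_T2=4 ✓
   5) LOAD T0:  M=5  r_T0=5
   6) CAS  T0:  M=6  r_T0=5 ✓
   7) LOAD T1:  M=6  r_T1=6
   8) LOAD T0:  M=6  r_T0=6
   9) CAS  T0:  M=7  r_T0=6 ✓
  10) CAS  T1:  M=7  r_T1=6 ✗

counter = 7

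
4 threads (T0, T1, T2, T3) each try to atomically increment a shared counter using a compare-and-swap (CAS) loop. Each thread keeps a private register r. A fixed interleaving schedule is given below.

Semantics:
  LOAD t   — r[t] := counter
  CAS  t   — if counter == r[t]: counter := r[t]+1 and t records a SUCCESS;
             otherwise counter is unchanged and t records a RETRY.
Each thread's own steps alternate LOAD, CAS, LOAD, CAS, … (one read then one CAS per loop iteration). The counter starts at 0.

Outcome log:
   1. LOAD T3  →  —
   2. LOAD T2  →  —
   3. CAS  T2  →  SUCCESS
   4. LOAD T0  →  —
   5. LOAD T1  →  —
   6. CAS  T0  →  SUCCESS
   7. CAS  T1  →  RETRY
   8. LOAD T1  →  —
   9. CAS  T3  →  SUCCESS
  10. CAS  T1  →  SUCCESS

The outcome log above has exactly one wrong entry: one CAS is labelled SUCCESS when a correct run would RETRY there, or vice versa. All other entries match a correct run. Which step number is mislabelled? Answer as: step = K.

Re-executing:
[1] T3.load  rd  (counter 0, T3.r 0)
[2] T2.load  rd  (counter 0, T2.r 0)
[3] T2.cas  hit  (counter 1, T2.r 0)
[4] T0.load  rd  (counter 1, T0.r 1)
[5] T1.load  rd  (counter 1, T1.r 1)
[6] T0.cas  hit  (counter 2, T0.r 1)
[7] T1.cas  miss  (counter 2, T1.r 1)
[8] T1.load  rd  (counter 2, T1.r 2)
[9] T3.cas  miss  (counter 2, T3.r 0)
[10] T1.cas  hit  (counter 3, T1.r 2)
Flip is step 9.

step = 9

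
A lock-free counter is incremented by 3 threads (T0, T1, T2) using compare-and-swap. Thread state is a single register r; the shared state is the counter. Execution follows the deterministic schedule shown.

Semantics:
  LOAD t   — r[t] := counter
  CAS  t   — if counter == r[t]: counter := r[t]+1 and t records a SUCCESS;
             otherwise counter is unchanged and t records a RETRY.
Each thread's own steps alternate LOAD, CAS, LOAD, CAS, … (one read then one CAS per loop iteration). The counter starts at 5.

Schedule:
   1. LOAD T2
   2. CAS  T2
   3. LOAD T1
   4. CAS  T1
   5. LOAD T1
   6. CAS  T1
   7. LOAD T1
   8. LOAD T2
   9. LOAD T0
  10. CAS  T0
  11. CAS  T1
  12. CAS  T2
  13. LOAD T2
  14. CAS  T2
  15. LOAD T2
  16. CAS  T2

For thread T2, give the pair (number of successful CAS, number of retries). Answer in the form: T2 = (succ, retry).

   1) LOAD T2:  M=5  r_T2=5
   2) CAS  T2:  M=6  r_T2=5 ✓
   3) LOAD T1:  M=6  r_T1=6
   4) CAS  T1:  M=7  r_T1=6 ✓
   5) LOAD T1:  M=7  r_T1=7
   6) CAS  T1:  M=8  r_T1=7 ✓
   7) LOAD T1:  M=8  r_T1=8
   8) LOAD T2:  M=8  r_T2=8
   9) LOAD T0:  M=8  r_T0=8
  10) CAS  T0:  M=9  r_T0=8 ✓
  11) CAS  T1:  M=9  r_T1=8 ✗
  12) CAS  T2:  M=9  r_T2=8 ✗
  13) LOAD T2:  M=9  r_T2=9
  14) CAS  T2:  M=10  r_T2=9 ✓
  15) LOAD T2:  M=10  r_T2=10
  16) CAS  T2:  M=11  r_T2=10 ✓

T2 = (3, 1)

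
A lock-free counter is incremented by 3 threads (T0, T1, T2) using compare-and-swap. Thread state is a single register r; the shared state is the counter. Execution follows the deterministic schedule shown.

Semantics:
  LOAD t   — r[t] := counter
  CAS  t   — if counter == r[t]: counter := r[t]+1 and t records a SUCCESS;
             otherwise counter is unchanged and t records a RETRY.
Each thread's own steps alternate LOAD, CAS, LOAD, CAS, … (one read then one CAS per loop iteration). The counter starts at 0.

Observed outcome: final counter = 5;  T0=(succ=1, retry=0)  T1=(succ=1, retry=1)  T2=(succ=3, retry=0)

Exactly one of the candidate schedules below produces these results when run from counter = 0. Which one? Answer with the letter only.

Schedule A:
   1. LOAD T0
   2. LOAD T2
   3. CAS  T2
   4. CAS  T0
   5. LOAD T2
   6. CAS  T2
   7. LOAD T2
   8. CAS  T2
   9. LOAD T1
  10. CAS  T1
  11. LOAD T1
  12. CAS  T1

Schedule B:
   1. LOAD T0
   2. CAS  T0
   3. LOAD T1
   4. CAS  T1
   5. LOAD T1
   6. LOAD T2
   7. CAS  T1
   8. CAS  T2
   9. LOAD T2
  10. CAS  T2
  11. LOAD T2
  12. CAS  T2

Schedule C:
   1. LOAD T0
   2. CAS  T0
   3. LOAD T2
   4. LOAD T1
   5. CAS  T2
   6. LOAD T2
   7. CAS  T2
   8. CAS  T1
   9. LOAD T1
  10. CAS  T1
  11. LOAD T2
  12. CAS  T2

Run C:
[1] T0.load  rd  (counter 0, T0.r 0)
[2] T0.cas  hit  (counter 1, T0.r 0)
[3] T2.load  rd  (counter 1, T2.r 1)
[4] T1.load  rd  (counter 1, T1.r 1)
[5] T2.cas  hit  (counter 2, T2.r 1)
[6] T2.load  rd  (counter 2, T2.r 2)
[7] T2.cas  hit  (counter 3, T2.r 2)
[8] T1.cas  miss  (counter 3, T1.r 1)
[9] T1.load  rd  (counter 3, T1.r 3)
[10] T1.cas  hit  (counter 4, T1.r 3)
[11] T2.load  rd  (counter 4, T2.r 4)
[12] T2.cas  hit  (counter 5, T2.r 4)

C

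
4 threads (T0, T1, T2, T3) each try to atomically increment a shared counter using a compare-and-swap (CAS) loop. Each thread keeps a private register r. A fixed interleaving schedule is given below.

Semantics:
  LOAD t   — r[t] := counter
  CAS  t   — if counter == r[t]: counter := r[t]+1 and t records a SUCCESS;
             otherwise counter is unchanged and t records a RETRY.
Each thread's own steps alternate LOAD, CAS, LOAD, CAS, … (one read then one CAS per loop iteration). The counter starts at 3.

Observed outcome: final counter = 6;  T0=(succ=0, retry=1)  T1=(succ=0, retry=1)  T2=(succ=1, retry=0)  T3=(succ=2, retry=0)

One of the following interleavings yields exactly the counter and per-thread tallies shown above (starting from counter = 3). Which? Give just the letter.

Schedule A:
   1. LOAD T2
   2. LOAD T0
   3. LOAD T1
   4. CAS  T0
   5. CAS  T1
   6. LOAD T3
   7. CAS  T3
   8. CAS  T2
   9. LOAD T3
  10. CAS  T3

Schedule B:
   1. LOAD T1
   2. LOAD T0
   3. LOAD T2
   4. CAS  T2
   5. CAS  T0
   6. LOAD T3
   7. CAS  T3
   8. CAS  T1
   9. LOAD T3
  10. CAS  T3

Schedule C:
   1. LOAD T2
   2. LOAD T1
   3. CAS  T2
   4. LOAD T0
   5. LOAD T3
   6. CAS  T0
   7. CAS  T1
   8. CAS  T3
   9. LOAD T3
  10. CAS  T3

B

Simulating candidate B:
   1) LOAD T1:  M=3  r_T1=3
   2) LOAD T0:  M=3  r_T0=3
   3) LOAD T2:  M=3  r_T2=3
   4) CAS  T2:  M=4  r_T2=3 ✓
   5) CAS  T0:  M=4  r_T0=3 ✗
   6) LOAD T3:  M=4  r_T3=4
   7) CAS  T3:  M=5  r_T3=4 ✓
   8) CAS  T1:  M=5  r_T1=3 ✗
   9) LOAD T3:  M=5  r_T3=5
  10) CAS  T3:  M=6  r_T3=5 ✓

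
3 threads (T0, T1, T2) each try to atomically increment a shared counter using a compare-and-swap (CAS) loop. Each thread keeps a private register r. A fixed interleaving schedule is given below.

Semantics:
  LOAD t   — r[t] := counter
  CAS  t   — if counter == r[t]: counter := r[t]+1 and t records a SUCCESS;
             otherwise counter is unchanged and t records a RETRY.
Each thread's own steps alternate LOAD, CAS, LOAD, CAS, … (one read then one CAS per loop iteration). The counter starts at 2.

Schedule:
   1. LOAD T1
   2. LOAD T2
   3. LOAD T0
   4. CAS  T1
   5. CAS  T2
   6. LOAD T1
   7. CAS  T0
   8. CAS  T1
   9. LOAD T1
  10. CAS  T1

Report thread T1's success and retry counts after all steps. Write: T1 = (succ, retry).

T1 = (3, 0)

   1) LOAD T1:  M=2  r_T1=2
   2) LOAD T2:  M=2  r_T2=2
   3) LOAD T0:  M=2  r_T0=2
   4) CAS  T1:  M=3  r_T1=2 ✓
   5) CAS  T2:  M=3  r_T2=2 ✗
   6) LOAD T1:  M=3  r_T1=3
   7) CAS  T0:  M=3  r_T0=2 ✗
   8) CAS  T1:  M=4  r_T1=3 ✓
   9) LOAD T1:  M=4  r_T1=4
  10) CAS  T1:  M=5  r_T1=4 ✓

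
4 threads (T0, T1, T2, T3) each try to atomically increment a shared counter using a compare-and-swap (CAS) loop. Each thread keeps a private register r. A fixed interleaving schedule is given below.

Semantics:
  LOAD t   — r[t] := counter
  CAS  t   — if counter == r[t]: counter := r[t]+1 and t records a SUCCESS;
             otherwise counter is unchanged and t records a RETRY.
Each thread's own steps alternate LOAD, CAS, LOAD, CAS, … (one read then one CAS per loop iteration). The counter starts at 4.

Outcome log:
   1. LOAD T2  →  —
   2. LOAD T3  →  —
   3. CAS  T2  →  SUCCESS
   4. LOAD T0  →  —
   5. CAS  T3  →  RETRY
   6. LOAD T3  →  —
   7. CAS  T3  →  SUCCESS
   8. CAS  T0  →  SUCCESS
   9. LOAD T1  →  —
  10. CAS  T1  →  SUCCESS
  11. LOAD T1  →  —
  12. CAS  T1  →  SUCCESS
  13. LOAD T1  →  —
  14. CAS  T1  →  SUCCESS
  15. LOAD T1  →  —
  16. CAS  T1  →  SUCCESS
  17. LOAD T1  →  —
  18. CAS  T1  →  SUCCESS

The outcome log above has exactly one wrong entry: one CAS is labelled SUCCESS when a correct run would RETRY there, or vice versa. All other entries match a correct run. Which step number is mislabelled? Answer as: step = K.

Re-executing:
   1) LOAD T2:  M=4  r_T2=4
   2) LOAD T3:  M=4  r_T3=4
   3) CAS  T2:  M=5  r_T2=4 ✓
   4) LOAD T0:  M=5  r_T0=5
   5) CAS  T3:  M=5  r_T3=4 ✗
   6) LOAD T3:  M=5  r_T3=5
   7) CAS  T3:  M=6  r_T3=5 ✓
   8) CAS  T0:  M=6  r_T0=5 ✗
   9) LOAD T1:  M=6  r_T1=6
  10) CAS  T1:  M=7  r_T1=6 ✓
  11) LOAD T1:  M=7  r_T1=7
  12) CAS  T1:  M=8  r_T1=7 ✓
  13) LOAD T1:  M=8  r_T1=8
  14) CAS  T1:  M=9  r_T1=8 ✓
  15) LOAD T1:  M=9  r_T1=9
  16) CAS  T1:  M=10  r_T1=9 ✓
  17) LOAD T1:  M=10  r_T1=10
  18) CAS  T1:  M=11  r_T1=10 ✓
Flip is step 8.

step = 8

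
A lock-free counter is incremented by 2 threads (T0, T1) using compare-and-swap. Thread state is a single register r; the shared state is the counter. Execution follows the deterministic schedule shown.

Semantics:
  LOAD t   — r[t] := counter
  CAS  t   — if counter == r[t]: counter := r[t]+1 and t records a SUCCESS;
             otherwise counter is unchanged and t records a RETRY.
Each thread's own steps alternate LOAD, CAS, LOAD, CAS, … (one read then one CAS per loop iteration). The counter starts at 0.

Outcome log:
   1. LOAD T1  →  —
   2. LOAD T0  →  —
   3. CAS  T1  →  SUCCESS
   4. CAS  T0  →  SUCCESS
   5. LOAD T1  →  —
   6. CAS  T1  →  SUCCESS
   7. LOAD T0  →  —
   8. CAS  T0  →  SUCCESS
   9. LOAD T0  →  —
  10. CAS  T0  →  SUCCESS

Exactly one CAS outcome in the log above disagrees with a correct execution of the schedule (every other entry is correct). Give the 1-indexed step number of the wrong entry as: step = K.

step = 4

Reference trace:
T1 LOAD — after: cnt=0, r=0 — load
T0 LOAD — after: cnt=0, r=0 — load
T1 CAS — after: cnt=1, r=0 — ok
T0 CAS — after: cnt=1, r=0 — retry
T1 LOAD — after: cnt=1, r=1 — load
T1 CAS — after: cnt=2, r=1 — ok
T0 LOAD — after: cnt=2, r=2 — load
T0 CAS — after: cnt=3, r=2 — ok
T0 LOAD — after: cnt=3, r=3 — load
T0 CAS — after: cnt=4, r=3 — ok
Flip is step 4.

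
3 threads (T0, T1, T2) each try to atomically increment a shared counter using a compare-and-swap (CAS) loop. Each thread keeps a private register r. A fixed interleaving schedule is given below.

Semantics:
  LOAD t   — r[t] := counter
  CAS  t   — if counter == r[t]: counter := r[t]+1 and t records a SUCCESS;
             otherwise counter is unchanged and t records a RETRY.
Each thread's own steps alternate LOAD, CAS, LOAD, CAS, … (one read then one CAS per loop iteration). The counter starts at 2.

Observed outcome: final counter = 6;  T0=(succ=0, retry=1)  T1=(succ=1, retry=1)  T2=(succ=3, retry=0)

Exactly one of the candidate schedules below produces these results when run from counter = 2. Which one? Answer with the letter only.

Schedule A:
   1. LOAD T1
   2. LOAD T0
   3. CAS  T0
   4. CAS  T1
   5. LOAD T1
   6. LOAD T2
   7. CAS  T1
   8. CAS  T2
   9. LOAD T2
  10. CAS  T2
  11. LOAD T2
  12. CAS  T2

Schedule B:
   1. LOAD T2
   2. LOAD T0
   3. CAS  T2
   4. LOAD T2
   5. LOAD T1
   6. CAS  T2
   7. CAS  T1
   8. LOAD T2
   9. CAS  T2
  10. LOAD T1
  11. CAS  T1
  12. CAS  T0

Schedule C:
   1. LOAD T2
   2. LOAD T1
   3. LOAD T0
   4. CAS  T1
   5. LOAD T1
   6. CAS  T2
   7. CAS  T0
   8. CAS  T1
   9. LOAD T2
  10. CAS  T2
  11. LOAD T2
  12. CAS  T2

Tracing schedule B:
1. LOAD T2 → mem=2 r[T2]=2 [LOAD]
2. LOAD T0 → mem=2 r[T0]=2 [LOAD]
3. CAS T2 → mem=3 r[T2]=2 [OK]
4. LOAD T2 → mem=3 r[T2]=3 [LOAD]
5. LOAD T1 → mem=3 r[T1]=3 [LOAD]
6. CAS T2 → mem=4 r[T2]=3 [OK]
7. CAS T1 → mem=4 r[T1]=3 [RETRY]
8. LOAD T2 → mem=4 r[T2]=4 [LOAD]
9. CAS T2 → mem=5 r[T2]=4 [OK]
10. LOAD T1 → mem=5 r[T1]=5 [LOAD]
11. CAS T1 → mem=6 r[T1]=5 [OK]
12. CAS T0 → mem=6 r[T0]=2 [RETRY]

B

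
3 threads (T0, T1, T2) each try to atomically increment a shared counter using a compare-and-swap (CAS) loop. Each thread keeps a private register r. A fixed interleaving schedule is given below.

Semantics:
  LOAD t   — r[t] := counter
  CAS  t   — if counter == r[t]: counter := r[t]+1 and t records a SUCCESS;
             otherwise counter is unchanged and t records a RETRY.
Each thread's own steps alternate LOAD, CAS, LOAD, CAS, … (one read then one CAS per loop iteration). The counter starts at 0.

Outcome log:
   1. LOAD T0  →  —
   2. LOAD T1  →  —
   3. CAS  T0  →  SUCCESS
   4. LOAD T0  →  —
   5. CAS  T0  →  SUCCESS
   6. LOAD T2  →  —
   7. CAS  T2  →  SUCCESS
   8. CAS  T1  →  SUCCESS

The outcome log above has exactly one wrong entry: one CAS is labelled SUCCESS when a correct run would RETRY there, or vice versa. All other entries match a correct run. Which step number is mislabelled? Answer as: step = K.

Correct run:
step 1: T0 LOAD ⇒ load; ctr=0 reg=0
step 2: T1 LOAD ⇒ load; ctr=0 reg=0
step 3: T0 CAS ⇒ ok; ctr=1 reg=0
step 4: T0 LOAD ⇒ load; ctr=1 reg=1
step 5: T0 CAS ⇒ ok; ctr=2 reg=1
step 6: T2 LOAD ⇒ load; ctr=2 reg=2
step 7: T2 CAS ⇒ ok; ctr=3 reg=2
step 8: T1 CAS ⇒ retry; ctr=3 reg=0
Mismatch at 8.

step = 8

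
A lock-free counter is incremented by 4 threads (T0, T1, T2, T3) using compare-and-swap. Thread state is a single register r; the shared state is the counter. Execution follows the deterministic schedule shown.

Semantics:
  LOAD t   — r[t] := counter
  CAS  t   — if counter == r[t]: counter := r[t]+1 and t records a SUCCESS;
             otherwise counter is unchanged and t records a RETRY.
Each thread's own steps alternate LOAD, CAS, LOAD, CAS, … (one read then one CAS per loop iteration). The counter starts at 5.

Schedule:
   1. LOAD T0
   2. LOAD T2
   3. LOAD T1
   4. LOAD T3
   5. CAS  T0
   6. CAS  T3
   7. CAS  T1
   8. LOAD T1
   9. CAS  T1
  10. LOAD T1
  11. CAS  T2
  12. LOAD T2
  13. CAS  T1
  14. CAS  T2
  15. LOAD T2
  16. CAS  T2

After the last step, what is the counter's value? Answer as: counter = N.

1. LOAD T0 → mem=5 r[T0]=5 [LOAD]
2. LOAD T2 → mem=5 r[T2]=5 [LOAD]
3. LOAD T1 → mem=5 r[T1]=5 [LOAD]
4. LOAD T3 → mem=5 r[T3]=5 [LOAD]
5. CAS T0 → mem=6 r[T0]=5 [OK]
6. CAS T3 → mem=6 r[T3]=5 [RETRY]
7. CAS T1 → mem=6 r[T1]=5 [RETRY]
8. LOAD T1 → mem=6 r[T1]=6 [LOAD]
9. CAS T1 → mem=7 r[T1]=6 [OK]
10. LOAD T1 → mem=7 r[T1]=7 [LOAD]
11. CAS T2 → mem=7 r[T2]=5 [RETRY]
12. LOAD T2 → mem=7 r[T2]=7 [LOAD]
13. CAS T1 → mem=8 r[T1]=7 [OK]
14. CAS T2 → mem=8 r[T2]=7 [RETRY]
15. LOAD T2 → mem=8 r[T2]=8 [LOAD]
16. CAS T2 → mem=9 r[T2]=8 [OK]

counter = 9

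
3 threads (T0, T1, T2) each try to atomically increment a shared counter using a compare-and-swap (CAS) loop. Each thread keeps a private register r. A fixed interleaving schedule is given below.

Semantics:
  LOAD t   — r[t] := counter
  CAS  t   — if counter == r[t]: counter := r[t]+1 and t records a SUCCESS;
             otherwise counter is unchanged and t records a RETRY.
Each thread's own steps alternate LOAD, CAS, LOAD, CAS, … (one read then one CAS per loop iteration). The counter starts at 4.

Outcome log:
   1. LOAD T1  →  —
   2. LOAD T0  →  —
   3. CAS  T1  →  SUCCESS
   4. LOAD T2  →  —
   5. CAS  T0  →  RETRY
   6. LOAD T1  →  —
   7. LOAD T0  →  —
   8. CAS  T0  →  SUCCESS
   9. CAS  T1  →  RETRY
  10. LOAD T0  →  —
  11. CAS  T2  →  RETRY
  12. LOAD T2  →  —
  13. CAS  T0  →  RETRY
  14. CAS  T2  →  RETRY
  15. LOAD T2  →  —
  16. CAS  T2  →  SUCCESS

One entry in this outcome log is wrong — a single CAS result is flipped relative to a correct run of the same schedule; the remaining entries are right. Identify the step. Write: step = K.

step = 13

Re-executing:
1. LOAD T1 → mem=4 r[T1]=4 [LOAD]
2. LOAD T0 → mem=4 r[T0]=4 [LOAD]
3. CAS T1 → mem=5 r[T1]=4 [OK]
4. LOAD T2 → mem=5 r[T2]=5 [LOAD]
5. CAS T0 → mem=5 r[T0]=4 [RETRY]
6. LOAD T1 → mem=5 r[T1]=5 [LOAD]
7. LOAD T0 → mem=5 r[T0]=5 [LOAD]
8. CAS T0 → mem=6 r[T0]=5 [OK]
9. CAS T1 → mem=6 r[T1]=5 [RETRY]
10. LOAD T0 → mem=6 r[T0]=6 [LOAD]
11. CAS T2 → mem=6 r[T2]=5 [RETRY]
12. LOAD T2 → mem=6 r[T2]=6 [LOAD]
13. CAS T0 → mem=7 r[T0]=6 [OK]
14. CAS T2 → mem=7 r[T2]=6 [RETRY]
15. LOAD T2 → mem=7 r[T2]=7 [LOAD]
16. CAS T2 → mem=8 r[T2]=7 [OK]
Mismatch at 13.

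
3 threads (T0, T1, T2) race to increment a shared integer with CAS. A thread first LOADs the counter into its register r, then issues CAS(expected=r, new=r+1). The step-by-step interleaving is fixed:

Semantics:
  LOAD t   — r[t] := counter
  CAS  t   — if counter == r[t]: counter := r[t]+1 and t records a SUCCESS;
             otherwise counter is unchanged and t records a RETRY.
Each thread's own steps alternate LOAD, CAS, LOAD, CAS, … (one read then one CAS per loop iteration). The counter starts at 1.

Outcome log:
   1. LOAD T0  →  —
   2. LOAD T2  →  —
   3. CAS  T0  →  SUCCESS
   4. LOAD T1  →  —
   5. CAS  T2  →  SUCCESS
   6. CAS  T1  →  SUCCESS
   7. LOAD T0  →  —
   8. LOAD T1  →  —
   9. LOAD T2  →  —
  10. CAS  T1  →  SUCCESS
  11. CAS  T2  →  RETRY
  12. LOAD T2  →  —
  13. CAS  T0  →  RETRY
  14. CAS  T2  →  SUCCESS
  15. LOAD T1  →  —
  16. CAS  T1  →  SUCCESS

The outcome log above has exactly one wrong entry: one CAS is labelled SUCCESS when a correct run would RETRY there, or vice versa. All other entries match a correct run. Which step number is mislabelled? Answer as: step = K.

step = 5

Correct run:
T0 LOAD — after: cnt=1, r=1 — load
T2 LOAD — after: cnt=1, r=1 — load
T0 CAS — after: cnt=2, r=1 — ok
T1 LOAD — after: cnt=2, r=2 — load
T2 CAS — after: cnt=2, r=1 — retry
T1 CAS — after: cnt=3, r=2 — ok
T0 LOAD — after: cnt=3, r=3 — load
T1 LOAD — after: cnt=3, r=3 — load
T2 LOAD — after: cnt=3, r=3 — load
T1 CAS — after: cnt=4, r=3 — ok
T2 CAS — after: cnt=4, r=3 — retry
T2 LOAD — after: cnt=4, r=4 — load
T0 CAS — after: cnt=4, r=3 — retry
T2 CAS — after: cnt=5, r=4 — ok
T1 LOAD — after: cnt=5, r=5 — load
T1 CAS — after: cnt=6, r=5 — ok
Log disagrees first at step 5.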